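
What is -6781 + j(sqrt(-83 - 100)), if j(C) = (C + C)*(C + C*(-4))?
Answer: -5683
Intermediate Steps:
j(C) = -6*C**2 (j(C) = (2*C)*(C - 4*C) = (2*C)*(-3*C) = -6*C**2)
-6781 + j(sqrt(-83 - 100)) = -6781 - 6*(sqrt(-83 - 100))**2 = -6781 - 6*(sqrt(-183))**2 = -6781 - 6*(I*sqrt(183))**2 = -6781 - 6*(-183) = -6781 + 1098 = -5683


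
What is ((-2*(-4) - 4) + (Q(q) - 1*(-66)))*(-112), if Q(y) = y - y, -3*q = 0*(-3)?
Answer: -7840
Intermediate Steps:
q = 0 (q = -0*(-3) = -⅓*0 = 0)
Q(y) = 0
((-2*(-4) - 4) + (Q(q) - 1*(-66)))*(-112) = ((-2*(-4) - 4) + (0 - 1*(-66)))*(-112) = ((8 - 4) + (0 + 66))*(-112) = (4 + 66)*(-112) = 70*(-112) = -7840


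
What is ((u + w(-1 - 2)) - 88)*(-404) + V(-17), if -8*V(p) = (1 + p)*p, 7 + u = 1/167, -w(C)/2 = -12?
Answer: 4784146/167 ≈ 28648.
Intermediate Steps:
w(C) = 24 (w(C) = -2*(-12) = 24)
u = -1168/167 (u = -7 + 1/167 = -1168/167 ≈ -6.9940)
V(p) = -p*(1 + p)/8 (V(p) = -(1 + p)*p/8 = -p*(1 + p)/8)
((u + w(-1 - 2)) - 88)*(-404) + V(-17) = ((-1168/167 + 24) - 88)*(-404) - ⅛*(-17)*(1 - 17) = (2840/167 - 88)*(-404) - ⅛*(-17)*(-16) = -11856/167*(-404) - 34 = 4789824/167 - 34 = 4784146/167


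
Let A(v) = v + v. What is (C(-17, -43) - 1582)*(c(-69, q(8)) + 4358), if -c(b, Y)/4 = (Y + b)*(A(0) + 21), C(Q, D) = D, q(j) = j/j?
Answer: -16363750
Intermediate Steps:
q(j) = 1
A(v) = 2*v
c(b, Y) = -84*Y - 84*b (c(b, Y) = -4*(Y + b)*(2*0 + 21) = -4*(Y + b)*(0 + 21) = -4*(Y + b)*21 = -4*(21*Y + 21*b) = -84*Y - 84*b)
(C(-17, -43) - 1582)*(c(-69, q(8)) + 4358) = (-43 - 1582)*((-84*1 - 84*(-69)) + 4358) = -1625*((-84 + 5796) + 4358) = -1625*(5712 + 4358) = -1625*10070 = -16363750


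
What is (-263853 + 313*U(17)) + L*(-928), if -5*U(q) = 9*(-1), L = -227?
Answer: -263168/5 ≈ -52634.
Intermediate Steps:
U(q) = 9/5 (U(q) = -9*(-1)/5 = -1/5*(-9) = 9/5)
(-263853 + 313*U(17)) + L*(-928) = (-263853 + 313*(9/5)) - 227*(-928) = (-263853 + 2817/5) + 210656 = -1316448/5 + 210656 = -263168/5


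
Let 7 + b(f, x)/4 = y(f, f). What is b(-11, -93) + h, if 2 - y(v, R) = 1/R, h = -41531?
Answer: -457057/11 ≈ -41551.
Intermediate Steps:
y(v, R) = 2 - 1/R
b(f, x) = -20 - 4/f (b(f, x) = -28 + 4*(2 - 1/f) = -28 + (8 - 4/f) = -20 - 4/f)
b(-11, -93) + h = (-20 - 4/(-11)) - 41531 = (-20 - 4*(-1/11)) - 41531 = (-20 + 4/11) - 41531 = -216/11 - 41531 = -457057/11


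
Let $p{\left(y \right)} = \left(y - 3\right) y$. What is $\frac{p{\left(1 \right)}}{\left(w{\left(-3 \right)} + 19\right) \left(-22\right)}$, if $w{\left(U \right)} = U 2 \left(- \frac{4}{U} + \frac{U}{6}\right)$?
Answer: $\frac{1}{154} \approx 0.0064935$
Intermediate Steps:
$p{\left(y \right)} = y \left(-3 + y\right)$ ($p{\left(y \right)} = \left(-3 + y\right) y = y \left(-3 + y\right)$)
$w{\left(U \right)} = 2 U \left(- \frac{4}{U} + \frac{U}{6}\right)$ ($w{\left(U \right)} = 2 U \left(- \frac{4}{U} + U \frac{1}{6}\right) = 2 U \left(- \frac{4}{U} + \frac{U}{6}\right)$)
$\frac{p{\left(1 \right)}}{\left(w{\left(-3 \right)} + 19\right) \left(-22\right)} = \frac{1 \left(-3 + 1\right)}{\left(\left(-8 + \frac{\left(-3\right)^{2}}{3}\right) + 19\right) \left(-22\right)} = \frac{1 \left(-2\right)}{\left(\left(-8 + \frac{1}{3} \cdot 9\right) + 19\right) \left(-22\right)} = \frac{1}{\left(\left(-8 + 3\right) + 19\right) \left(-22\right)} \left(-2\right) = \frac{1}{\left(-5 + 19\right) \left(-22\right)} \left(-2\right) = \frac{1}{14 \left(-22\right)} \left(-2\right) = \frac{1}{-308} \left(-2\right) = \left(- \frac{1}{308}\right) \left(-2\right) = \frac{1}{154}$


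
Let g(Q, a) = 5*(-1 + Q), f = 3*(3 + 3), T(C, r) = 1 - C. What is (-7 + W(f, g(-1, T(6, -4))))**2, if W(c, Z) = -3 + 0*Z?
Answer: 100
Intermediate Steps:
f = 18 (f = 3*6 = 18)
g(Q, a) = -5 + 5*Q
W(c, Z) = -3 (W(c, Z) = -3 + 0 = -3)
(-7 + W(f, g(-1, T(6, -4))))**2 = (-7 - 3)**2 = (-10)**2 = 100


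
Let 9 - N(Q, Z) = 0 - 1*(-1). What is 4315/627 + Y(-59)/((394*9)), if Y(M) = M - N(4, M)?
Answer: 5086327/741114 ≈ 6.8631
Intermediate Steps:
N(Q, Z) = 8 (N(Q, Z) = 9 - (0 - 1*(-1)) = 9 - (0 + 1) = 9 - 1*1 = 9 - 1 = 8)
Y(M) = -8 + M (Y(M) = M - 1*8 = M - 8 = -8 + M)
4315/627 + Y(-59)/((394*9)) = 4315/627 + (-8 - 59)/((394*9)) = 4315*(1/627) - 67/3546 = 4315/627 - 67*1/3546 = 4315/627 - 67/3546 = 5086327/741114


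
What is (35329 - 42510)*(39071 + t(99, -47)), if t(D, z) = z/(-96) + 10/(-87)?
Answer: -781111170967/2784 ≈ -2.8057e+8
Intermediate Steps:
t(D, z) = -10/87 - z/96 (t(D, z) = z*(-1/96) + 10*(-1/87) = -z/96 - 10/87 = -10/87 - z/96)
(35329 - 42510)*(39071 + t(99, -47)) = (35329 - 42510)*(39071 + (-10/87 - 1/96*(-47))) = -7181*(39071 + (-10/87 + 47/96)) = -7181*(39071 + 1043/2784) = -7181*108774707/2784 = -781111170967/2784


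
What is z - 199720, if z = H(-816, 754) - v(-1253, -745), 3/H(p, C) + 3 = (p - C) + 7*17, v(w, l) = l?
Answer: -289309653/1454 ≈ -1.9898e+5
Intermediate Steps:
H(p, C) = 3/(116 + p - C) (H(p, C) = 3/(-3 + ((p - C) + 7*17)) = 3/(-3 + ((p - C) + 119)) = 3/(-3 + (119 + p - C)) = 3/(116 + p - C))
z = 1083227/1454 (z = 3/(116 - 816 - 1*754) - 1*(-745) = 3/(116 - 816 - 754) + 745 = 3/(-1454) + 745 = 3*(-1/1454) + 745 = -3/1454 + 745 = 1083227/1454 ≈ 745.00)
z - 199720 = 1083227/1454 - 199720 = -289309653/1454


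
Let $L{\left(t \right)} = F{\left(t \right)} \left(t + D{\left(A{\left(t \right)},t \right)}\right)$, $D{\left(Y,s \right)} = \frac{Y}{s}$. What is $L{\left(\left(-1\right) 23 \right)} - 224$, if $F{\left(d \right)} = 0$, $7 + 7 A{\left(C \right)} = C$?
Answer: $-224$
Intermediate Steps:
$A{\left(C \right)} = -1 + \frac{C}{7}$
$L{\left(t \right)} = 0$ ($L{\left(t \right)} = 0 \left(t + \frac{-1 + \frac{t}{7}}{t}\right) = 0$)
$L{\left(\left(-1\right) 23 \right)} - 224 = 0 - 224 = -224$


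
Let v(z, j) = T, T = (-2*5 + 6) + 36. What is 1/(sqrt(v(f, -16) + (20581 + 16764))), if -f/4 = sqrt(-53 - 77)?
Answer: sqrt(4153)/12459 ≈ 0.0051725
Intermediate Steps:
f = -4*I*sqrt(130) (f = -4*sqrt(-53 - 77) = -4*I*sqrt(130) ≈ -45.607*I)
T = 32 (T = (-10 + 6) + 36 = -4 + 36 = 32)
v(z, j) = 32
1/(sqrt(v(f, -16) + (20581 + 16764))) = 1/(sqrt(32 + (20581 + 16764))) = 1/(sqrt(32 + 37345)) = 1/(sqrt(37377)) = 1/(3*sqrt(4153)) = sqrt(4153)/12459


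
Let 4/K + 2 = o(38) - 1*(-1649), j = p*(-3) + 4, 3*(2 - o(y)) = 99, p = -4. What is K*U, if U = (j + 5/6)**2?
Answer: 101/144 ≈ 0.70139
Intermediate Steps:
o(y) = -31 (o(y) = 2 - 1/3*99 = 2 - 33 = -31)
j = 16 (j = -4*(-3) + 4 = 12 + 4 = 16)
K = 1/404 (K = 4/(-2 + (-31 - 1*(-1649))) = 4/(-2 + (-31 + 1649)) = 4/(-2 + 1618) = 4/1616 = 4*(1/1616) = 1/404 ≈ 0.0024752)
U = 10201/36 (U = (16 + 5/6)**2 = (101/6)**2 = 10201/36 ≈ 283.36)
K*U = (1/404)*(10201/36) = 101/144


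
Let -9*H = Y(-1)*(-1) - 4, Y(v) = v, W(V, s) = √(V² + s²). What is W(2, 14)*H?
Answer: 10*√2/3 ≈ 4.7140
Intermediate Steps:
H = ⅓ (H = -(-1*(-1) - 4)/9 = -(1 - 4)/9 = -⅑*(-3) = ⅓ ≈ 0.33333)
W(2, 14)*H = √(2² + 14²)*(⅓) = √(4 + 196)*(⅓) = √200*(⅓) = (10*√2)*(⅓) = 10*√2/3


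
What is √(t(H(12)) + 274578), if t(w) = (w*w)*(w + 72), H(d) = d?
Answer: √286674 ≈ 535.42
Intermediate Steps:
t(w) = w²*(72 + w)
√(t(H(12)) + 274578) = √(12²*(72 + 12) + 274578) = √(144*84 + 274578) = √(12096 + 274578) = √286674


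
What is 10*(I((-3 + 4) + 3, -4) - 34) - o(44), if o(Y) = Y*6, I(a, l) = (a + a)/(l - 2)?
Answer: -1852/3 ≈ -617.33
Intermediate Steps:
I(a, l) = 2*a/(-2 + l) (I(a, l) = (2*a)/(-2 + l) = 2*a/(-2 + l))
o(Y) = 6*Y
10*(I((-3 + 4) + 3, -4) - 34) - o(44) = 10*(2*((-3 + 4) + 3)/(-2 - 4) - 34) - 6*44 = 10*(2*(1 + 3)/(-6) - 34) - 1*264 = 10*(2*4*(-1/6) - 34) - 264 = 10*(-4/3 - 34) - 264 = 10*(-106/3) - 264 = -1060/3 - 264 = -1852/3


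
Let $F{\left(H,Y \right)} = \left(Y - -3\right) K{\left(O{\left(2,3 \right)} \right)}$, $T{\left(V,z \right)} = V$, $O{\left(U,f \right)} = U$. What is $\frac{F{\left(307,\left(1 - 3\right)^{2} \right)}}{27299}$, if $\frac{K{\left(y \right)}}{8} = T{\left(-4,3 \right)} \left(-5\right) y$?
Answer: $\frac{2240}{27299} \approx 0.082054$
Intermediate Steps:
$K{\left(y \right)} = 160 y$ ($K{\left(y \right)} = 8 \left(-4\right) \left(-5\right) y = 8 \cdot 20 y = 160 y$)
$F{\left(H,Y \right)} = 960 + 320 Y$ ($F{\left(H,Y \right)} = \left(Y - -3\right) 160 \cdot 2 = \left(Y + 3\right) 320 = \left(3 + Y\right) 320 = 960 + 320 Y$)
$\frac{F{\left(307,\left(1 - 3\right)^{2} \right)}}{27299} = \frac{960 + 320 \left(1 - 3\right)^{2}}{27299} = \left(960 + 320 \left(-2\right)^{2}\right) \frac{1}{27299} = \left(960 + 320 \cdot 4\right) \frac{1}{27299} = \left(960 + 1280\right) \frac{1}{27299} = 2240 \cdot \frac{1}{27299} = \frac{2240}{27299}$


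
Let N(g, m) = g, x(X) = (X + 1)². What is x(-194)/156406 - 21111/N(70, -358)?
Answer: -824819909/2737105 ≈ -301.35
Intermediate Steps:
x(X) = (1 + X)²
x(-194)/156406 - 21111/N(70, -358) = (1 - 194)²/156406 - 21111/70 = (-193)²*(1/156406) - 21111*1/70 = 37249*(1/156406) - 21111/70 = 37249/156406 - 21111/70 = -824819909/2737105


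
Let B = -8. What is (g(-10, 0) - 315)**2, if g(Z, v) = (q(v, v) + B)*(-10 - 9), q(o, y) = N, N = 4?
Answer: 57121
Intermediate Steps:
q(o, y) = 4
g(Z, v) = 76 (g(Z, v) = (4 - 8)*(-10 - 9) = -4*(-19) = 76)
(g(-10, 0) - 315)**2 = (76 - 315)**2 = (-239)**2 = 57121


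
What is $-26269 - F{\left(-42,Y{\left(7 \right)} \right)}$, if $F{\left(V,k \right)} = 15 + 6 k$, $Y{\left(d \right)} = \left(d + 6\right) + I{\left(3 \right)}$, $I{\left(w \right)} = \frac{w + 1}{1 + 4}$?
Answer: $- \frac{131834}{5} \approx -26367.0$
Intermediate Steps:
$I{\left(w \right)} = \frac{1}{5} + \frac{w}{5}$ ($I{\left(w \right)} = \frac{1 + w}{5} = \left(1 + w\right) \frac{1}{5} = \frac{1}{5} + \frac{w}{5}$)
$Y{\left(d \right)} = \frac{34}{5} + d$ ($Y{\left(d \right)} = \left(d + 6\right) + \left(\frac{1}{5} + \frac{1}{5} \cdot 3\right) = \left(6 + d\right) + \left(\frac{1}{5} + \frac{3}{5}\right) = \left(6 + d\right) + \frac{4}{5} = \frac{34}{5} + d$)
$-26269 - F{\left(-42,Y{\left(7 \right)} \right)} = -26269 - \left(15 + 6 \left(\frac{34}{5} + 7\right)\right) = -26269 - \left(15 + 6 \cdot \frac{69}{5}\right) = -26269 - \left(15 + \frac{414}{5}\right) = -26269 - \frac{489}{5} = - \frac{131834}{5}$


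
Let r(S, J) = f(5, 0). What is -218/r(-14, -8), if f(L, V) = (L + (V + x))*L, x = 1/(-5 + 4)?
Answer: -109/10 ≈ -10.900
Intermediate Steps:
x = -1 (x = 1/(-1) = -1)
f(L, V) = L*(-1 + L + V) (f(L, V) = (L + (V - 1))*L = (L + (-1 + V))*L = (-1 + L + V)*L = L*(-1 + L + V))
r(S, J) = 20 (r(S, J) = 5*(-1 + 5 + 0) = 5*4 = 20)
-218/r(-14, -8) = -218/20 = -218*1/20 = -109/10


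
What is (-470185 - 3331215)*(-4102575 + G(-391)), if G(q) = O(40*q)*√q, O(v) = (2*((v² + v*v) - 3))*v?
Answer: 15595528605000 + 58171974519283024000*I*√391 ≈ 1.5596e+13 + 1.1503e+21*I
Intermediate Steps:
O(v) = v*(-6 + 4*v²) (O(v) = (2*((v² + v²) - 3))*v = (2*(2*v² - 3))*v = (2*(-3 + 2*v²))*v = (-6 + 4*v²)*v = v*(-6 + 4*v²))
G(q) = √q*(-240*q + 256000*q³) (G(q) = (-240*q + 4*(40*q)³)*√q = (-240*q + 4*(64000*q³))*√q = (-240*q + 256000*q³)*√q = √q*(-240*q + 256000*q³))
(-470185 - 3331215)*(-4102575 + G(-391)) = (-470185 - 3331215)*(-4102575 + (-391)^(3/2)*(-240 + 256000*(-391)²)) = -3801400*(-4102575 + (-391*I*√391)*(-240 + 256000*152881)) = -3801400*(-4102575 + (-391*I*√391)*(-240 + 39137536000)) = -3801400*(-4102575 - 391*I*√391*39137535760) = -3801400*(-4102575 - 15302776482160*I*√391) = 15595528605000 + 58171974519283024000*I*√391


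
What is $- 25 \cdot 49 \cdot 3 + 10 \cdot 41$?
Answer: $-3265$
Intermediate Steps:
$- 25 \cdot 49 \cdot 3 + 10 \cdot 41 = \left(-25\right) 147 + 410 = -3675 + 410 = -3265$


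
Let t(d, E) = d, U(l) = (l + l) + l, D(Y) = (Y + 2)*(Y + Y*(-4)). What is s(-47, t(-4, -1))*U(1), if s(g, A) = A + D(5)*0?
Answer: -12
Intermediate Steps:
D(Y) = -3*Y*(2 + Y) (D(Y) = (2 + Y)*(Y - 4*Y) = (2 + Y)*(-3*Y) = -3*Y*(2 + Y))
U(l) = 3*l (U(l) = 2*l + l = 3*l)
s(g, A) = A (s(g, A) = A - 3*5*(2 + 5)*0 = A - 3*5*7*0 = A - 105*0 = A + 0 = A)
s(-47, t(-4, -1))*U(1) = -12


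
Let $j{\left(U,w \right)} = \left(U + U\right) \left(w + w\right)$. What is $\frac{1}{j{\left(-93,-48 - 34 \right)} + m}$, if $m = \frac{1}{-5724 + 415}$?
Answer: $\frac{5309}{161945735} \approx 3.2783 \cdot 10^{-5}$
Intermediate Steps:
$m = - \frac{1}{5309}$ ($m = \frac{1}{-5309} = - \frac{1}{5309} \approx -0.00018836$)
$j{\left(U,w \right)} = 4 U w$ ($j{\left(U,w \right)} = 2 U 2 w = 4 U w$)
$\frac{1}{j{\left(-93,-48 - 34 \right)} + m} = \frac{1}{4 \left(-93\right) \left(-48 - 34\right) - \frac{1}{5309}} = \frac{1}{4 \left(-93\right) \left(-82\right) - \frac{1}{5309}} = \frac{1}{30504 - \frac{1}{5309}} = \frac{1}{\frac{161945735}{5309}} = \frac{5309}{161945735}$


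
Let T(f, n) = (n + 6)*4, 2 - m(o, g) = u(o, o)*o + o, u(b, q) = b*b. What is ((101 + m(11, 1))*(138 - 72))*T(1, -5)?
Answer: -327096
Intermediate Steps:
u(b, q) = b²
m(o, g) = 2 - o - o³ (m(o, g) = 2 - (o²*o + o) = 2 - (o³ + o) = 2 - (o + o³) = 2 + (-o - o³) = 2 - o - o³)
T(f, n) = 24 + 4*n (T(f, n) = (6 + n)*4 = 24 + 4*n)
((101 + m(11, 1))*(138 - 72))*T(1, -5) = ((101 + (2 - 1*11 - 1*11³))*(138 - 72))*(24 + 4*(-5)) = ((101 + (2 - 11 - 1*1331))*66)*(24 - 20) = ((101 + (2 - 11 - 1331))*66)*4 = ((101 - 1340)*66)*4 = -1239*66*4 = -81774*4 = -327096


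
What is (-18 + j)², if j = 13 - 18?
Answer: 529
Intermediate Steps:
j = -5
(-18 + j)² = (-18 - 5)² = (-23)² = 529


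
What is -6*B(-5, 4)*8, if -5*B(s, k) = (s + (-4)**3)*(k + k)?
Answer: -26496/5 ≈ -5299.2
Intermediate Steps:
B(s, k) = -2*k*(-64 + s)/5 (B(s, k) = -(s + (-4)**3)*(k + k)/5 = -(s - 64)*2*k/5 = -(-64 + s)*2*k/5 = -2*k*(-64 + s)/5)
-6*B(-5, 4)*8 = -12*4*(64 - 1*(-5))/5*8 = -12*4*(64 + 5)/5*8 = -12*4*69/5*8 = -6*552/5*8 = -3312/5*8 = -26496/5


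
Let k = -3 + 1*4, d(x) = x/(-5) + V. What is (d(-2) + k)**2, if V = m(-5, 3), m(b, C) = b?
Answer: 324/25 ≈ 12.960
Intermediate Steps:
V = -5
d(x) = -5 - x/5 (d(x) = x/(-5) - 5 = -x/5 - 5 = -5 - x/5)
k = 1 (k = -3 + 4 = 1)
(d(-2) + k)**2 = ((-5 - 1/5*(-2)) + 1)**2 = ((-5 + 2/5) + 1)**2 = (-23/5 + 1)**2 = (-18/5)**2 = 324/25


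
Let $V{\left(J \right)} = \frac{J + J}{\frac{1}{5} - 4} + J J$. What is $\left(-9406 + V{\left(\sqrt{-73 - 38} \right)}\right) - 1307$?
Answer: $-10824 - \frac{10 i \sqrt{111}}{19} \approx -10824.0 - 5.5451 i$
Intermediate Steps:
$V{\left(J \right)} = J^{2} - \frac{10 J}{19}$ ($V{\left(J \right)} = \frac{2 J}{\frac{1}{5} - 4} + J^{2} = \frac{2 J}{- \frac{19}{5}} + J^{2} = 2 J \left(- \frac{5}{19}\right) + J^{2} = - \frac{10 J}{19} + J^{2} = J^{2} - \frac{10 J}{19}$)
$\left(-9406 + V{\left(\sqrt{-73 - 38} \right)}\right) - 1307 = \left(-9406 + \frac{\sqrt{-73 - 38} \left(-10 + 19 \sqrt{-73 - 38}\right)}{19}\right) - 1307 = \left(-9406 + \frac{\sqrt{-111} \left(-10 + 19 \sqrt{-111}\right)}{19}\right) - 1307 = \left(-9406 + \frac{i \sqrt{111} \left(-10 + 19 i \sqrt{111}\right)}{19}\right) - 1307 = -10713 + \frac{i \sqrt{111} \left(-10 + 19 i \sqrt{111}\right)}{19}$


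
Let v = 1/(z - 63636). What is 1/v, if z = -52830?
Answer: -116466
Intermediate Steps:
v = -1/116466 (v = 1/(-52830 - 63636) = 1/(-116466) = -1/116466 ≈ -8.5862e-6)
1/v = 1/(-1/116466) = -116466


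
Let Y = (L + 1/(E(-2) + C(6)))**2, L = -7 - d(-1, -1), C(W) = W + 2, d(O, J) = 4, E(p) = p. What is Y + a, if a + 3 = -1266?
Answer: -41459/36 ≈ -1151.6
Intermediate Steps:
a = -1269 (a = -3 - 1266 = -1269)
C(W) = 2 + W
L = -11 (L = -7 - 1*4 = -7 - 4 = -11)
Y = 4225/36 (Y = (-11 + 1/(-2 + (2 + 6)))**2 = (-11 + 1/(-2 + 8))**2 = (-11 + 1/6)**2 = (-65/6)**2 = 4225/36 ≈ 117.36)
Y + a = 4225/36 - 1269 = -41459/36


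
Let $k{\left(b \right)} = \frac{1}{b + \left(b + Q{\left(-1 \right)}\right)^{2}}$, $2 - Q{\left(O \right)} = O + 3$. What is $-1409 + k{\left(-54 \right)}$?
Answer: $- \frac{4032557}{2862} \approx -1409.0$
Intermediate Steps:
$Q{\left(O \right)} = -1 - O$ ($Q{\left(O \right)} = 2 - \left(O + 3\right) = 2 - \left(3 + O\right) = -1 - O$)
$k{\left(b \right)} = \frac{1}{b + b^{2}}$ ($k{\left(b \right)} = \frac{1}{b + \left(b - 0\right)^{2}} = \frac{1}{b + \left(b + \left(-1 + 1\right)\right)^{2}} = \frac{1}{b + \left(b + 0\right)^{2}} = \frac{1}{b + b^{2}}$)
$-1409 + k{\left(-54 \right)} = -1409 + \frac{1}{\left(-54\right) \left(1 - 54\right)} = -1409 - \frac{1}{54 \left(-53\right)} = -1409 - - \frac{1}{2862} = -1409 + \frac{1}{2862} = - \frac{4032557}{2862}$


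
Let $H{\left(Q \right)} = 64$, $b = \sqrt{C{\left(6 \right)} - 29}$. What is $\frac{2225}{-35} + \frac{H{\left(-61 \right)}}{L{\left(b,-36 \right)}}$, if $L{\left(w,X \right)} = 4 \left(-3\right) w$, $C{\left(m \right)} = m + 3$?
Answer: $- \frac{445}{7} + \frac{8 i \sqrt{5}}{15} \approx -63.571 + 1.1926 i$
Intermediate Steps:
$C{\left(m \right)} = 3 + m$
$b = 2 i \sqrt{5}$ ($b = \sqrt{\left(3 + 6\right) - 29} = \sqrt{9 - 29} = \sqrt{-20} = 2 i \sqrt{5} \approx 4.4721 i$)
$L{\left(w,X \right)} = - 12 w$
$\frac{2225}{-35} + \frac{H{\left(-61 \right)}}{L{\left(b,-36 \right)}} = \frac{2225}{-35} + \frac{64}{\left(-12\right) 2 i \sqrt{5}} = 2225 \left(- \frac{1}{35}\right) + \frac{64}{\left(-24\right) i \sqrt{5}} = - \frac{445}{7} + 64 \frac{i \sqrt{5}}{120} = - \frac{445}{7} + \frac{8 i \sqrt{5}}{15}$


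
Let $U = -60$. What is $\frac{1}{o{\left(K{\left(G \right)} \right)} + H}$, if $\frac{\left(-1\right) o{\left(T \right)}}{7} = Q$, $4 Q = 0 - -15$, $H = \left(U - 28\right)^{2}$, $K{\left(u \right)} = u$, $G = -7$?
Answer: $\frac{4}{30871} \approx 0.00012957$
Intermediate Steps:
$H = 7744$ ($H = \left(-60 - 28\right)^{2} = \left(-88\right)^{2} = 7744$)
$Q = \frac{15}{4}$ ($Q = \frac{0 - -15}{4} = \frac{0 + 15}{4} = \frac{1}{4} \cdot 15 = \frac{15}{4} \approx 3.75$)
$o{\left(T \right)} = - \frac{105}{4}$ ($o{\left(T \right)} = \left(-7\right) \frac{15}{4} = - \frac{105}{4}$)
$\frac{1}{o{\left(K{\left(G \right)} \right)} + H} = \frac{1}{- \frac{105}{4} + 7744} = \frac{1}{\frac{30871}{4}} = \frac{4}{30871}$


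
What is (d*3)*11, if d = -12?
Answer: -396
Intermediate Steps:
(d*3)*11 = -12*3*11 = -36*11 = -396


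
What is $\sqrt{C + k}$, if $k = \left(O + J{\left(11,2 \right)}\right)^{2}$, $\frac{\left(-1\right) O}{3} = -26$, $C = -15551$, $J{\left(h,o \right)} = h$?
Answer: $i \sqrt{7630} \approx 87.35 i$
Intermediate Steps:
$O = 78$ ($O = \left(-3\right) \left(-26\right) = 78$)
$k = 7921$ ($k = \left(78 + 11\right)^{2} = 89^{2} = 7921$)
$\sqrt{C + k} = \sqrt{-15551 + 7921} = \sqrt{-7630} = i \sqrt{7630}$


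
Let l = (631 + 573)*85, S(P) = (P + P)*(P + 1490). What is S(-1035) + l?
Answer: -839510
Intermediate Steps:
S(P) = 2*P*(1490 + P) (S(P) = (2*P)*(1490 + P) = 2*P*(1490 + P))
l = 102340 (l = 1204*85 = 102340)
S(-1035) + l = 2*(-1035)*(1490 - 1035) + 102340 = 2*(-1035)*455 + 102340 = -941850 + 102340 = -839510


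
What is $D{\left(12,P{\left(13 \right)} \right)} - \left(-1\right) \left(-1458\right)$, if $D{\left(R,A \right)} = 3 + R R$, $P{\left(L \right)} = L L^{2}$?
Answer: $-1311$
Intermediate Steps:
$P{\left(L \right)} = L^{3}$
$D{\left(R,A \right)} = 3 + R^{2}$
$D{\left(12,P{\left(13 \right)} \right)} - \left(-1\right) \left(-1458\right) = \left(3 + 12^{2}\right) - \left(-1\right) \left(-1458\right) = \left(3 + 144\right) - 1458 = 147 - 1458 = -1311$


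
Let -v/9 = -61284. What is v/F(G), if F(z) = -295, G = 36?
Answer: -551556/295 ≈ -1869.7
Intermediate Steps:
v = 551556 (v = -9*(-61284) = 551556)
v/F(G) = 551556/(-295) = 551556*(-1/295) = -551556/295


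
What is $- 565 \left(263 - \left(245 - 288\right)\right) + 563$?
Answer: $-172327$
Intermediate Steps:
$- 565 \left(263 - \left(245 - 288\right)\right) + 563 = - 565 \left(263 - -43\right) + 563 = - 565 \left(263 + 43\right) + 563 = \left(-565\right) 306 + 563 = -172890 + 563 = -172327$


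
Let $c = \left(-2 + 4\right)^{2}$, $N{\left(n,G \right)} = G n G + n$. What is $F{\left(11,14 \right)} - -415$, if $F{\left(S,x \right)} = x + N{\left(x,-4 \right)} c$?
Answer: $1381$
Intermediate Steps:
$N{\left(n,G \right)} = n + n G^{2}$ ($N{\left(n,G \right)} = n G^{2} + n = n + n G^{2}$)
$c = 4$ ($c = 2^{2} = 4$)
$F{\left(S,x \right)} = 69 x$ ($F{\left(S,x \right)} = x + x \left(1 + \left(-4\right)^{2}\right) 4 = x + x \left(1 + 16\right) 4 = x + x 17 \cdot 4 = x + 17 x 4 = x + 68 x = 69 x$)
$F{\left(11,14 \right)} - -415 = 69 \cdot 14 - -415 = 966 + 415 = 1381$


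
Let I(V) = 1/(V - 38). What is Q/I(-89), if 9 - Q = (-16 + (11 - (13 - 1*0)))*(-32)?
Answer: 72009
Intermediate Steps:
I(V) = 1/(-38 + V)
Q = -567 (Q = 9 - (-16 + (11 - (13 - 1*0)))*(-32) = 9 - (-16 + (11 - (13 + 0)))*(-32) = 9 - (-16 + (11 - 1*13))*(-32) = 9 - (-16 + (11 - 13))*(-32) = 9 - (-16 - 2)*(-32) = 9 - (-18)*(-32) = 9 - 1*576 = 9 - 576 = -567)
Q/I(-89) = -567/(1/(-38 - 89)) = -567/(1/(-127)) = -567/(-1/127) = -567*(-127) = 72009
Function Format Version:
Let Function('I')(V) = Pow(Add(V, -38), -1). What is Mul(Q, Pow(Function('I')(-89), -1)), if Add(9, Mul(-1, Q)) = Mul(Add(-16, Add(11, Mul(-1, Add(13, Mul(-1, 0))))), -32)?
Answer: 72009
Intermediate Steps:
Function('I')(V) = Pow(Add(-38, V), -1)
Q = -567 (Q = Add(9, Mul(-1, Mul(Add(-16, Add(11, Mul(-1, Add(13, Mul(-1, 0))))), -32))) = Add(9, Mul(-1, Mul(Add(-16, Add(11, Mul(-1, Add(13, 0)))), -32))) = Add(9, Mul(-1, Mul(Add(-16, Add(11, Mul(-1, 13))), -32))) = Add(9, Mul(-1, Mul(Add(-16, Add(11, -13)), -32))) = Add(9, Mul(-1, Mul(Add(-16, -2), -32))) = Add(9, Mul(-1, Mul(-18, -32))) = Add(9, Mul(-1, 576)) = Add(9, -576) = -567)
Mul(Q, Pow(Function('I')(-89), -1)) = Mul(-567, Pow(Pow(Add(-38, -89), -1), -1)) = Mul(-567, Pow(Pow(-127, -1), -1)) = Mul(-567, Pow(Rational(-1, 127), -1)) = Mul(-567, -127) = 72009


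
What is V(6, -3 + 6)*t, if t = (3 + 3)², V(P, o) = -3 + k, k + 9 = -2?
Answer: -504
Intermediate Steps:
k = -11 (k = -9 - 2 = -11)
V(P, o) = -14 (V(P, o) = -3 - 11 = -14)
t = 36 (t = 6² = 36)
V(6, -3 + 6)*t = -14*36 = -504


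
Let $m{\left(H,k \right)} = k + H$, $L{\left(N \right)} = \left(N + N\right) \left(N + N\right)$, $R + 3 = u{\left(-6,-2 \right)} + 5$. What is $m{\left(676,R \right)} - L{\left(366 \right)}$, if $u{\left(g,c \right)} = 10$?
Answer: $-535136$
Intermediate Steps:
$R = 12$ ($R = -3 + \left(10 + 5\right) = -3 + 15 = 12$)
$L{\left(N \right)} = 4 N^{2}$ ($L{\left(N \right)} = 2 N 2 N = 4 N^{2}$)
$m{\left(H,k \right)} = H + k$
$m{\left(676,R \right)} - L{\left(366 \right)} = \left(676 + 12\right) - 4 \cdot 366^{2} = 688 - 4 \cdot 133956 = 688 - 535824 = -535136$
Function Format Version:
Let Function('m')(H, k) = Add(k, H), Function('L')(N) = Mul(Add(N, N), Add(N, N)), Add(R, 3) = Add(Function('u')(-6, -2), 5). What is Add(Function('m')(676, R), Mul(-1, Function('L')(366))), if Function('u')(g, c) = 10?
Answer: -535136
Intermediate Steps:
R = 12 (R = Add(-3, Add(10, 5)) = Add(-3, 15) = 12)
Function('L')(N) = Mul(4, Pow(N, 2)) (Function('L')(N) = Mul(Mul(2, N), Mul(2, N)) = Mul(4, Pow(N, 2)))
Function('m')(H, k) = Add(H, k)
Add(Function('m')(676, R), Mul(-1, Function('L')(366))) = Add(Add(676, 12), Mul(-1, Mul(4, Pow(366, 2)))) = Add(688, Mul(-1, Mul(4, 133956))) = Add(688, Mul(-1, 535824)) = Add(688, -535824) = -535136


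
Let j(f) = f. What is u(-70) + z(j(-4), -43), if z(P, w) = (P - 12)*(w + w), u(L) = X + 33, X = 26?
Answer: 1435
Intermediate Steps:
u(L) = 59 (u(L) = 26 + 33 = 59)
z(P, w) = 2*w*(-12 + P) (z(P, w) = (-12 + P)*(2*w) = 2*w*(-12 + P))
u(-70) + z(j(-4), -43) = 59 + 2*(-43)*(-12 - 4) = 59 + 2*(-43)*(-16) = 59 + 1376 = 1435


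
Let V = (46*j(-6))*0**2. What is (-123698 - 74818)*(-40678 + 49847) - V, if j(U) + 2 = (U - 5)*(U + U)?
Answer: -1820193204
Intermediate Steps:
j(U) = -2 + 2*U*(-5 + U) (j(U) = -2 + (U - 5)*(U + U) = -2 + (-5 + U)*(2*U) = -2 + 2*U*(-5 + U))
V = 0 (V = (46*(-2 - 10*(-6) + 2*(-6)**2))*0**2 = (46*(-2 + 60 + 2*36))*0 = (46*(-2 + 60 + 72))*0 = (46*130)*0 = 5980*0 = 0)
(-123698 - 74818)*(-40678 + 49847) - V = (-123698 - 74818)*(-40678 + 49847) - 1*0 = -198516*9169 + 0 = -1820193204 + 0 = -1820193204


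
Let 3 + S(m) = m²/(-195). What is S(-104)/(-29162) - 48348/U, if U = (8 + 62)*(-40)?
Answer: 75540433/4374300 ≈ 17.269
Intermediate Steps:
S(m) = -3 - m²/195 (S(m) = -3 + m²/(-195) = -3 - m²/195)
U = -2800 (U = 70*(-40) = -2800)
S(-104)/(-29162) - 48348/U = (-3 - 1/195*(-104)²)/(-29162) - 48348/(-2800) = (-3 - 1/195*10816)*(-1/29162) - 48348*(-1/2800) = (-3 - 832/15)*(-1/29162) + 12087/700 = -877/15*(-1/29162) + 12087/700 = 877/437430 + 12087/700 = 75540433/4374300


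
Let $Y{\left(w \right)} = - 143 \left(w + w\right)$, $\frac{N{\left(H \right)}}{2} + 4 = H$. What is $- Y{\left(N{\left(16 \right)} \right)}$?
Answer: $6864$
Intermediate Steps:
$N{\left(H \right)} = -8 + 2 H$
$Y{\left(w \right)} = - 286 w$ ($Y{\left(w \right)} = - 143 \cdot 2 w = - 286 w$)
$- Y{\left(N{\left(16 \right)} \right)} = - \left(-286\right) \left(-8 + 2 \cdot 16\right) = - \left(-286\right) \left(-8 + 32\right) = - \left(-286\right) 24 = \left(-1\right) \left(-6864\right) = 6864$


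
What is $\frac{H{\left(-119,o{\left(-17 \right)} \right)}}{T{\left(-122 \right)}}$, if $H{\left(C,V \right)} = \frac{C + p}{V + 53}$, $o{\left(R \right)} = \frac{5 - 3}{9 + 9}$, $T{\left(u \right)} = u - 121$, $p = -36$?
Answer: $\frac{155}{12906} \approx 0.01201$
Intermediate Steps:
$T{\left(u \right)} = -121 + u$
$o{\left(R \right)} = \frac{1}{9}$ ($o{\left(R \right)} = \frac{2}{18} = 2 \cdot \frac{1}{18} = \frac{1}{9}$)
$H{\left(C,V \right)} = \frac{-36 + C}{53 + V}$ ($H{\left(C,V \right)} = \frac{C - 36}{V + 53} = \frac{-36 + C}{53 + V}$)
$\frac{H{\left(-119,o{\left(-17 \right)} \right)}}{T{\left(-122 \right)}} = \frac{\frac{1}{53 + \frac{1}{9}} \left(-36 - 119\right)}{-121 - 122} = \frac{\frac{1}{\frac{478}{9}} \left(-155\right)}{-243} = \frac{9}{478} \left(-155\right) \left(- \frac{1}{243}\right) = \left(- \frac{1395}{478}\right) \left(- \frac{1}{243}\right) = \frac{155}{12906}$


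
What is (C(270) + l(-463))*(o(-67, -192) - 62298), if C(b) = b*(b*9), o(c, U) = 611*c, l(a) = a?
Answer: -67684685695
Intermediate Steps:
C(b) = 9*b² (C(b) = b*(9*b) = 9*b²)
(C(270) + l(-463))*(o(-67, -192) - 62298) = (9*270² - 463)*(611*(-67) - 62298) = (9*72900 - 463)*(-40937 - 62298) = (656100 - 463)*(-103235) = 655637*(-103235) = -67684685695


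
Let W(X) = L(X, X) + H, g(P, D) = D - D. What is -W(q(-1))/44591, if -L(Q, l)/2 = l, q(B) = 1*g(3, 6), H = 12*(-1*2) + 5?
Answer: 19/44591 ≈ 0.00042609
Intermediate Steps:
g(P, D) = 0
H = -19 (H = 12*(-2) + 5 = -24 + 5 = -19)
q(B) = 0 (q(B) = 1*0 = 0)
L(Q, l) = -2*l
W(X) = -19 - 2*X (W(X) = -2*X - 19 = -19 - 2*X)
-W(q(-1))/44591 = -(-19 - 2*0)/44591 = -(-19 + 0)/44591 = -(-19)/44591 = -1*(-19/44591) = 19/44591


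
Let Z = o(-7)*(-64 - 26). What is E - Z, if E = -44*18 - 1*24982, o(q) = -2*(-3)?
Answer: -25234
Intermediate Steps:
o(q) = 6
Z = -540 (Z = 6*(-64 - 26) = 6*(-90) = -540)
E = -25774 (E = -792 - 24982 = -25774)
E - Z = -25774 - 1*(-540) = -25774 + 540 = -25234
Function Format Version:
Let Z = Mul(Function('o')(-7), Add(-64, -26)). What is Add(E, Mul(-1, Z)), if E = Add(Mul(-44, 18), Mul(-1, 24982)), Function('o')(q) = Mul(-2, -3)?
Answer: -25234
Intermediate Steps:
Function('o')(q) = 6
Z = -540 (Z = Mul(6, Add(-64, -26)) = Mul(6, -90) = -540)
E = -25774 (E = Add(-792, -24982) = -25774)
Add(E, Mul(-1, Z)) = Add(-25774, Mul(-1, -540)) = Add(-25774, 540) = -25234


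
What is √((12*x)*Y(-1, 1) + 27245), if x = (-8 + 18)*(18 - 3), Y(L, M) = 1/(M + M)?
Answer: √28145 ≈ 167.76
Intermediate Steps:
Y(L, M) = 1/(2*M)
x = 150 (x = 10*15 = 150)
√((12*x)*Y(-1, 1) + 27245) = √((12*150)*((½)/1) + 27245) = √(1800*((½)*1) + 27245) = √(1800*(½) + 27245) = √(900 + 27245) = √28145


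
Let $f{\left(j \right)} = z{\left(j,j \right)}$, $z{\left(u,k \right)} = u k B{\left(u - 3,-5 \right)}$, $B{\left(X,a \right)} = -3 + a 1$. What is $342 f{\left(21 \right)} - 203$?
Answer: $-1206779$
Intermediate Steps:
$B{\left(X,a \right)} = -3 + a$
$z{\left(u,k \right)} = - 8 k u$ ($z{\left(u,k \right)} = u k \left(-3 - 5\right) = k u \left(-8\right) = - 8 k u$)
$f{\left(j \right)} = - 8 j^{2}$ ($f{\left(j \right)} = - 8 j j = - 8 j^{2}$)
$342 f{\left(21 \right)} - 203 = 342 \left(- 8 \cdot 21^{2}\right) - 203 = 342 \left(\left(-8\right) 441\right) - 203 = 342 \left(-3528\right) - 203 = -1206576 - 203 = -1206779$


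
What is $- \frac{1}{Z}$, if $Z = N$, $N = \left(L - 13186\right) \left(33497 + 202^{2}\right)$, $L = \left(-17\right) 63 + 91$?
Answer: $\frac{1}{1052547966} \approx 9.5008 \cdot 10^{-10}$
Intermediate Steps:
$L = -980$ ($L = -1071 + 91 = -980$)
$N = -1052547966$ ($N = \left(-980 - 13186\right) \left(33497 + 202^{2}\right) = - 14166 \left(33497 + 40804\right) = \left(-14166\right) 74301 = -1052547966$)
$Z = -1052547966$
$- \frac{1}{Z} = - \frac{1}{-1052547966} = \left(-1\right) \left(- \frac{1}{1052547966}\right) = \frac{1}{1052547966}$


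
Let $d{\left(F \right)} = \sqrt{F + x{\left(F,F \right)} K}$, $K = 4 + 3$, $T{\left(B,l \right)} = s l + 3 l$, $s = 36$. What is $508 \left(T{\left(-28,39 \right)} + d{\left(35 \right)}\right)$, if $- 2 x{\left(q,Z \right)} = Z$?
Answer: $772668 + 1270 i \sqrt{14} \approx 7.7267 \cdot 10^{5} + 4751.9 i$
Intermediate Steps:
$T{\left(B,l \right)} = 39 l$ ($T{\left(B,l \right)} = 36 l + 3 l = 39 l$)
$x{\left(q,Z \right)} = - \frac{Z}{2}$
$K = 7$
$d{\left(F \right)} = \frac{\sqrt{10} \sqrt{- F}}{2}$ ($d{\left(F \right)} = \sqrt{F + - \frac{F}{2} \cdot 7} = \sqrt{F - \frac{7 F}{2}} = \sqrt{- \frac{5 F}{2}} = \frac{\sqrt{10} \sqrt{- F}}{2}$)
$508 \left(T{\left(-28,39 \right)} + d{\left(35 \right)}\right) = 508 \left(39 \cdot 39 + \frac{\sqrt{10} \sqrt{\left(-1\right) 35}}{2}\right) = 508 \left(1521 + \frac{\sqrt{10} \sqrt{-35}}{2}\right) = 508 \left(1521 + \frac{\sqrt{10} i \sqrt{35}}{2}\right) = 508 \left(1521 + \frac{5 i \sqrt{14}}{2}\right) = 772668 + 1270 i \sqrt{14}$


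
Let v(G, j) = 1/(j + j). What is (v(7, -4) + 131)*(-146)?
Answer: -76431/4 ≈ -19108.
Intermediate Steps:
v(G, j) = 1/(2*j)
(v(7, -4) + 131)*(-146) = ((½)/(-4) + 131)*(-146) = ((½)*(-¼) + 131)*(-146) = (-⅛ + 131)*(-146) = (1047/8)*(-146) = -76431/4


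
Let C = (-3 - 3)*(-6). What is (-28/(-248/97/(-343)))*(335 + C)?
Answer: -86404787/62 ≈ -1.3936e+6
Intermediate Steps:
C = 36 (C = -6*(-6) = 36)
(-28/(-248/97/(-343)))*(335 + C) = (-28/(-248/97/(-343)))*(335 + 36) = -28/(-248*1/97*(-1/343))*371 = -28/((-248/97*(-1/343)))*371 = -28/248/33271*371 = -28*33271/248*371 = -232897/62*371 = -86404787/62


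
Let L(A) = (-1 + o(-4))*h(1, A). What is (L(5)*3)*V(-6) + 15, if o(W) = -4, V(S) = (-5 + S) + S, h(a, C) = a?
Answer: 270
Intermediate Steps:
V(S) = -5 + 2*S
L(A) = -5 (L(A) = (-1 - 4)*1 = -5*1 = -5)
(L(5)*3)*V(-6) + 15 = (-5*3)*(-5 + 2*(-6)) + 15 = -15*(-5 - 12) + 15 = -15*(-17) + 15 = 255 + 15 = 270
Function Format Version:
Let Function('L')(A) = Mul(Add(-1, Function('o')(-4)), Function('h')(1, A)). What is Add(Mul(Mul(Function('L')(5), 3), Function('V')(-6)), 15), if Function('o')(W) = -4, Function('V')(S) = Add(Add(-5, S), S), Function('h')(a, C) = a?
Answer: 270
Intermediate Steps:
Function('V')(S) = Add(-5, Mul(2, S))
Function('L')(A) = -5 (Function('L')(A) = Mul(Add(-1, -4), 1) = Mul(-5, 1) = -5)
Add(Mul(Mul(Function('L')(5), 3), Function('V')(-6)), 15) = Add(Mul(Mul(-5, 3), Add(-5, Mul(2, -6))), 15) = Add(Mul(-15, Add(-5, -12)), 15) = Add(Mul(-15, -17), 15) = Add(255, 15) = 270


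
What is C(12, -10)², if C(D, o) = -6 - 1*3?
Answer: 81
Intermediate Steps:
C(D, o) = -9 (C(D, o) = -6 - 3 = -9)
C(12, -10)² = (-9)² = 81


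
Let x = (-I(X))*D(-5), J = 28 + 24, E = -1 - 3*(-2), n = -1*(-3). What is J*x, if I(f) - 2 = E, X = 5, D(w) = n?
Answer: -1092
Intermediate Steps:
n = 3
D(w) = 3
E = 5 (E = -1 + 6 = 5)
I(f) = 7 (I(f) = 2 + 5 = 7)
J = 52
x = -21 (x = -1*7*3 = -7*3 = -21)
J*x = 52*(-21) = -1092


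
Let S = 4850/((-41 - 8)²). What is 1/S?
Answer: 2401/4850 ≈ 0.49505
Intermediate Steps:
S = 4850/2401 (S = 4850/((-49)²) = 4850/2401 ≈ 2.0200)
1/S = 1/(4850/2401) = 2401/4850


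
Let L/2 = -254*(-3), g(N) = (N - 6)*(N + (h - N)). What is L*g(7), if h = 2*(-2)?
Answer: -6096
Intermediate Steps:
h = -4
g(N) = 24 - 4*N (g(N) = (N - 6)*(N + (-4 - N)) = (-6 + N)*(-4) = 24 - 4*N)
L = 1524 (L = 2*(-254*(-3)) = 2*762 = 1524)
L*g(7) = 1524*(24 - 4*7) = 1524*(24 - 28) = 1524*(-4) = -6096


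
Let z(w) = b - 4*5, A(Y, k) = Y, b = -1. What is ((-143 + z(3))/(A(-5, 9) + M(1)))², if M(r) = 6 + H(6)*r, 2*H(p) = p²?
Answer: 26896/361 ≈ 74.504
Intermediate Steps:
H(p) = p²/2
z(w) = -21 (z(w) = -1 - 4*5 = -1 - 20 = -21)
M(r) = 6 + 18*r (M(r) = 6 + ((½)*6²)*r = 6 + ((½)*36)*r = 6 + 18*r)
((-143 + z(3))/(A(-5, 9) + M(1)))² = ((-143 - 21)/(-5 + (6 + 18*1)))² = (-164/(-5 + (6 + 18)))² = (-164/(-5 + 24))² = (-164/19)² = 26896/361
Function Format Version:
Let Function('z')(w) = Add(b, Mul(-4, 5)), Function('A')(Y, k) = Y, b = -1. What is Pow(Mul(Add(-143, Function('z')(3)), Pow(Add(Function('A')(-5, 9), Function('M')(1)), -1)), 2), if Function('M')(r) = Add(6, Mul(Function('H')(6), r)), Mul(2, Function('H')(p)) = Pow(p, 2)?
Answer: Rational(26896, 361) ≈ 74.504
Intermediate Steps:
Function('H')(p) = Mul(Rational(1, 2), Pow(p, 2))
Function('z')(w) = -21 (Function('z')(w) = Add(-1, Mul(-4, 5)) = Add(-1, -20) = -21)
Function('M')(r) = Add(6, Mul(18, r)) (Function('M')(r) = Add(6, Mul(Mul(Rational(1, 2), Pow(6, 2)), r)) = Add(6, Mul(Mul(Rational(1, 2), 36), r)) = Add(6, Mul(18, r)))
Pow(Mul(Add(-143, Function('z')(3)), Pow(Add(Function('A')(-5, 9), Function('M')(1)), -1)), 2) = Pow(Mul(Add(-143, -21), Pow(Add(-5, Add(6, Mul(18, 1))), -1)), 2) = Pow(Mul(-164, Pow(Add(-5, Add(6, 18)), -1)), 2) = Pow(Mul(-164, Pow(Add(-5, 24), -1)), 2) = Pow(Mul(-164, Pow(19, -1)), 2) = Pow(Mul(-164, Rational(1, 19)), 2) = Pow(Rational(-164, 19), 2) = Rational(26896, 361)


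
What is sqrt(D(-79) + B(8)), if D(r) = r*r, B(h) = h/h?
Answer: sqrt(6242) ≈ 79.006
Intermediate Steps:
B(h) = 1
D(r) = r**2
sqrt(D(-79) + B(8)) = sqrt((-79)**2 + 1) = sqrt(6241 + 1) = sqrt(6242)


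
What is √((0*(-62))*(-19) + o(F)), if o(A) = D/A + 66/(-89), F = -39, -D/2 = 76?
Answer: √38021334/3471 ≈ 1.7765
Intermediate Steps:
D = -152 (D = -2*76 = -152)
o(A) = -66/89 - 152/A (o(A) = -152/A + 66/(-89) = -152/A + 66*(-1/89) = -152/A - 66/89 = -66/89 - 152/A)
√((0*(-62))*(-19) + o(F)) = √((0*(-62))*(-19) + (-66/89 - 152/(-39))) = √(0*(-19) + (-66/89 - 152*(-1/39))) = √(0 + (-66/89 + 152/39)) = √(0 + 10954/3471) = √(10954/3471) = √38021334/3471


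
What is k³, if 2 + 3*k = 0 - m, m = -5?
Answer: 1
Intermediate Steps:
k = 1 (k = -⅔ + (0 - 1*(-5))/3 = -⅔ + (0 + 5)/3 = -⅔ + (⅓)*5 = -⅔ + 5/3 = 1)
k³ = 1³ = 1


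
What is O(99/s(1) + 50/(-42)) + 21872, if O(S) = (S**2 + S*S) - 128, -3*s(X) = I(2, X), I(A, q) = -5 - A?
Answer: 11089016/441 ≈ 25145.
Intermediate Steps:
s(X) = 7/3 (s(X) = -(-5 - 1*2)/3 = -(-5 - 2)/3 = -1/3*(-7) = 7/3)
O(S) = -128 + 2*S**2 (O(S) = (S**2 + S**2) - 128 = 2*S**2 - 128 = -128 + 2*S**2)
O(99/s(1) + 50/(-42)) + 21872 = (-128 + 2*(99/(7/3) + 50/(-42))**2) + 21872 = (-128 + 2*(99*(3/7) + 50*(-1/42))**2) + 21872 = (-128 + 2*(297/7 - 25/21)**2) + 21872 = (-128 + 2*(866/21)**2) + 21872 = (-128 + 2*(749956/441)) + 21872 = (-128 + 1499912/441) + 21872 = 1443464/441 + 21872 = 11089016/441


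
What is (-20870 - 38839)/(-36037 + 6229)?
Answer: 19903/9936 ≈ 2.0031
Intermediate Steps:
(-20870 - 38839)/(-36037 + 6229) = -59709/(-29808) = -59709*(-1/29808) = 19903/9936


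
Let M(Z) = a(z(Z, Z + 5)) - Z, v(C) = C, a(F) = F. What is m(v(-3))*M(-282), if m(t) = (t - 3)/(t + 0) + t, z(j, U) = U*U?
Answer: -77011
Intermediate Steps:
z(j, U) = U²
M(Z) = (5 + Z)² - Z (M(Z) = (Z + 5)² - Z = (5 + Z)² - Z)
m(t) = t + (-3 + t)/t (m(t) = (-3 + t)/t + t = t + (-3 + t)/t)
m(v(-3))*M(-282) = (1 - 3 - 3/(-3))*((5 - 282)² - 1*(-282)) = (1 - 3 - 3*(-⅓))*((-277)² + 282) = (1 - 3 + 1)*(76729 + 282) = -1*77011 = -77011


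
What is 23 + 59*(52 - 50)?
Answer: 141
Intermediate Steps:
23 + 59*(52 - 50) = 23 + 59*2 = 23 + 118 = 141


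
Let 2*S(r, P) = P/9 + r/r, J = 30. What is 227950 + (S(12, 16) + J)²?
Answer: 74175025/324 ≈ 2.2894e+5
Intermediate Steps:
S(r, P) = ½ + P/18 (S(r, P) = (P/9 + r/r)/2 = (P*(⅑) + 1)/2 = (P/9 + 1)/2 = (1 + P/9)/2 = ½ + P/18)
227950 + (S(12, 16) + J)² = 227950 + ((½ + (1/18)*16) + 30)² = 227950 + ((½ + 8/9) + 30)² = 227950 + (25/18 + 30)² = 227950 + (565/18)² = 227950 + 319225/324 = 74175025/324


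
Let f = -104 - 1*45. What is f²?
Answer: 22201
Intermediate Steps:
f = -149 (f = -104 - 45 = -149)
f² = (-149)² = 22201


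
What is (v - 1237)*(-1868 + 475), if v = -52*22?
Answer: 3316733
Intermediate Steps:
v = -1144
(v - 1237)*(-1868 + 475) = (-1144 - 1237)*(-1868 + 475) = -2381*(-1393) = 3316733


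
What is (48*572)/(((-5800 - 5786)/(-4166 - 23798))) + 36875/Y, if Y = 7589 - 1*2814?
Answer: 24443831649/368821 ≈ 66276.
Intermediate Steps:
Y = 4775 (Y = 7589 - 2814 = 4775)
(48*572)/(((-5800 - 5786)/(-4166 - 23798))) + 36875/Y = (48*572)/(((-5800 - 5786)/(-4166 - 23798))) + 36875/4775 = 27456/((-11586/(-27964))) + 36875*(1/4775) = 27456/((-11586*(-1/27964))) + 1475/191 = 27456/(5793/13982) + 1475/191 = 27456*(13982/5793) + 1475/191 = 127963264/1931 + 1475/191 = 24443831649/368821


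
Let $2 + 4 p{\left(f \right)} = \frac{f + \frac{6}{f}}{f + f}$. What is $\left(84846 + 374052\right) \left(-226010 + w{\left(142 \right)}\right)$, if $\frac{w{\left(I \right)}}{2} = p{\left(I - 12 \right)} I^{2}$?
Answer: $- \frac{467515812351423}{4225} \approx -1.1065 \cdot 10^{11}$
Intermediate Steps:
$p{\left(f \right)} = - \frac{1}{2} + \frac{f + \frac{6}{f}}{8 f}$ ($p{\left(f \right)} = - \frac{1}{2} + \frac{\left(f + \frac{6}{f}\right) \frac{1}{f + f}}{4} = - \frac{1}{2} + \frac{\left(f + \frac{6}{f}\right) \frac{1}{2 f}}{4} = - \frac{1}{2} + \frac{\frac{1}{2} \frac{1}{f} \left(f + \frac{6}{f}\right)}{4} = - \frac{1}{2} + \frac{f + \frac{6}{f}}{8 f}$)
$w{\left(I \right)} = 2 I^{2} \left(- \frac{3}{8} + \frac{3}{4 \left(-12 + I\right)^{2}}\right)$ ($w{\left(I \right)} = 2 \left(- \frac{3}{8} + \frac{3}{4 \left(I - 12\right)^{2}}\right) I^{2} = 2 \left(- \frac{3}{8} + \frac{3}{4 \left(-12 + I\right)^{2}}\right) I^{2} = 2 I^{2} \left(- \frac{3}{8} + \frac{3}{4 \left(-12 + I\right)^{2}}\right)$)
$\left(84846 + 374052\right) \left(-226010 + w{\left(142 \right)}\right) = \left(84846 + 374052\right) \left(-226010 + \frac{3 \cdot 142^{2} \left(2 - \left(-12 + 142\right)^{2}\right)}{4 \left(-12 + 142\right)^{2}}\right) = 458898 \left(-226010 + \frac{3}{4} \cdot 20164 \cdot \frac{1}{16900} \left(2 - 130^{2}\right)\right) = 458898 \left(-226010 + \frac{3}{4} \cdot 20164 \cdot \frac{1}{16900} \left(2 - 16900\right)\right) = 458898 \left(-226010 + \frac{3}{4} \cdot 20164 \cdot \frac{1}{16900} \left(-16898\right)\right) = 458898 \left(-226010 - \frac{127774227}{8450}\right) = 458898 \left(- \frac{2037558727}{8450}\right) = - \frac{467515812351423}{4225}$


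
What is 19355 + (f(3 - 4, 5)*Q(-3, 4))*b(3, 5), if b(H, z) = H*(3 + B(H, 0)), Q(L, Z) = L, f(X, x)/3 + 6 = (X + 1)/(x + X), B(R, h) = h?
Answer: 19841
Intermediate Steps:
f(X, x) = -18 + 3*(1 + X)/(X + x) (f(X, x) = -18 + 3*((X + 1)/(x + X)) = -18 + 3*((1 + X)/(X + x)) = -18 + 3*(1 + X)/(X + x))
b(H, z) = 3*H (b(H, z) = H*(3 + 0) = H*3 = 3*H)
19355 + (f(3 - 4, 5)*Q(-3, 4))*b(3, 5) = 19355 + ((3*(1 - 6*5 - 5*(3 - 4))/((3 - 4) + 5))*(-3))*(3*3) = 19355 + ((3*(1 - 30 - 5*(-1))/(-1 + 5))*(-3))*9 = 19355 + ((3*(1 - 30 + 5)/4)*(-3))*9 = 19355 + ((3*(¼)*(-24))*(-3))*9 = 19355 - 18*(-3)*9 = 19355 + 54*9 = 19355 + 486 = 19841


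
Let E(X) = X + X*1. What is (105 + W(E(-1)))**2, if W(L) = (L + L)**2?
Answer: 14641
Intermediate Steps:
E(X) = 2*X (E(X) = X + X = 2*X)
W(L) = 4*L**2 (W(L) = (2*L)**2 = 4*L**2)
(105 + W(E(-1)))**2 = (105 + 4*(2*(-1))**2)**2 = (105 + 4*(-2)**2)**2 = (105 + 4*4)**2 = (105 + 16)**2 = 121**2 = 14641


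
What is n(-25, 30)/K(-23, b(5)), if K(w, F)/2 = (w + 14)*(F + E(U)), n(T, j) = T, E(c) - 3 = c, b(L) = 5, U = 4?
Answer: 25/216 ≈ 0.11574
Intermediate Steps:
E(c) = 3 + c
K(w, F) = 2*(7 + F)*(14 + w) (K(w, F) = 2*((w + 14)*(F + (3 + 4))) = 2*((14 + w)*(F + 7)) = 2*((14 + w)*(7 + F)) = 2*((7 + F)*(14 + w)) = 2*(7 + F)*(14 + w))
n(-25, 30)/K(-23, b(5)) = -25/(196 + 14*(-23) + 28*5 + 2*5*(-23)) = -25/(196 - 322 + 140 - 230) = -25/(-216) = -25*(-1/216) = 25/216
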